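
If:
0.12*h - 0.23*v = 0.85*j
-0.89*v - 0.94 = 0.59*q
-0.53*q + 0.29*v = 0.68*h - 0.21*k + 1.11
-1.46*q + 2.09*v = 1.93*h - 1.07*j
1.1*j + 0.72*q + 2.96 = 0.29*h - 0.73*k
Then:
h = 83.20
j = 1.90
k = 81.86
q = -56.49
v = 36.40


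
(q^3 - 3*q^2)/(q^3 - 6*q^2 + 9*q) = q/(q - 3)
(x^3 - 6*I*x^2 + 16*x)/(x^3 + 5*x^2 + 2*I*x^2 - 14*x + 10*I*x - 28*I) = x*(x - 8*I)/(x^2 + 5*x - 14)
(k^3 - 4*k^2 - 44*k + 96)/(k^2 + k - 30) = (k^2 - 10*k + 16)/(k - 5)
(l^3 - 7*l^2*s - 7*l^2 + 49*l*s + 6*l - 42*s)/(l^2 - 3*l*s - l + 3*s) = (-l^2 + 7*l*s + 6*l - 42*s)/(-l + 3*s)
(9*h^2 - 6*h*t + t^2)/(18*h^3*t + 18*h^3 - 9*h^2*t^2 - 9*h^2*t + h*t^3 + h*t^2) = (-3*h + t)/(h*(-6*h*t - 6*h + t^2 + t))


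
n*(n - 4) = n^2 - 4*n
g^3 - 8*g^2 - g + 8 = (g - 8)*(g - 1)*(g + 1)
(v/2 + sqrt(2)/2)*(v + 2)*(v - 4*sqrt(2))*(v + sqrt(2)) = v^4/2 - sqrt(2)*v^3 + v^3 - 7*v^2 - 2*sqrt(2)*v^2 - 14*v - 4*sqrt(2)*v - 8*sqrt(2)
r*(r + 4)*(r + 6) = r^3 + 10*r^2 + 24*r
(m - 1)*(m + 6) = m^2 + 5*m - 6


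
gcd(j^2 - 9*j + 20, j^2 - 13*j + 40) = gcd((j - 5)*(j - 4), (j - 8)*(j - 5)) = j - 5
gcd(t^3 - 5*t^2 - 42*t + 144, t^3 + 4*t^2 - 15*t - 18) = t^2 + 3*t - 18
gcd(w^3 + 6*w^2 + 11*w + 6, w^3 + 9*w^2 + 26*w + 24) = w^2 + 5*w + 6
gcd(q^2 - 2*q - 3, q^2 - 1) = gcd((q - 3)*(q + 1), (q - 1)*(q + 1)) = q + 1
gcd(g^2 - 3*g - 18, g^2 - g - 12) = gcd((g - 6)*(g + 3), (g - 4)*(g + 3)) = g + 3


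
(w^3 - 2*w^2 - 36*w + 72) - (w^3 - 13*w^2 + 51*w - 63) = 11*w^2 - 87*w + 135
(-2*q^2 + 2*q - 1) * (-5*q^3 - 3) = 10*q^5 - 10*q^4 + 5*q^3 + 6*q^2 - 6*q + 3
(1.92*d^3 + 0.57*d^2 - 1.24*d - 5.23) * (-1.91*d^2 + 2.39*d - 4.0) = -3.6672*d^5 + 3.5001*d^4 - 3.9493*d^3 + 4.7457*d^2 - 7.5397*d + 20.92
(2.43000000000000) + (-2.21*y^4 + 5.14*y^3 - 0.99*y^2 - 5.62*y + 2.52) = -2.21*y^4 + 5.14*y^3 - 0.99*y^2 - 5.62*y + 4.95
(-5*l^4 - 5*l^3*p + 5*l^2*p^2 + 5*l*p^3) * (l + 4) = -5*l^5 - 5*l^4*p - 20*l^4 + 5*l^3*p^2 - 20*l^3*p + 5*l^2*p^3 + 20*l^2*p^2 + 20*l*p^3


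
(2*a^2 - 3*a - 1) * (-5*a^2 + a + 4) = -10*a^4 + 17*a^3 + 10*a^2 - 13*a - 4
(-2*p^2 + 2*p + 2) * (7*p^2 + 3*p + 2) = -14*p^4 + 8*p^3 + 16*p^2 + 10*p + 4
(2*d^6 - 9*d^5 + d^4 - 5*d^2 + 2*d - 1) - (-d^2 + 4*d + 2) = 2*d^6 - 9*d^5 + d^4 - 4*d^2 - 2*d - 3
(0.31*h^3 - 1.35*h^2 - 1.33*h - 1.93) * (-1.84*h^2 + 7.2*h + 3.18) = -0.5704*h^5 + 4.716*h^4 - 6.287*h^3 - 10.3178*h^2 - 18.1254*h - 6.1374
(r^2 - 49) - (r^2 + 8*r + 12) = -8*r - 61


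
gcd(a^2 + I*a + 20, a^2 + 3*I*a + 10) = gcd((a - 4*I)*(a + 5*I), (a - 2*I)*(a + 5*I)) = a + 5*I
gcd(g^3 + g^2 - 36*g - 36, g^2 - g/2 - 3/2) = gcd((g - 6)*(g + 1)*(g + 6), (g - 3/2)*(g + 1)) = g + 1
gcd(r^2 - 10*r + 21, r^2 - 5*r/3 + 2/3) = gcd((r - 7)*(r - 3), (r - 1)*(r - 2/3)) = 1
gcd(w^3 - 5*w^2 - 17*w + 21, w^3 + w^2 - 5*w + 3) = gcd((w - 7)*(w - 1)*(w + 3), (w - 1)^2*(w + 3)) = w^2 + 2*w - 3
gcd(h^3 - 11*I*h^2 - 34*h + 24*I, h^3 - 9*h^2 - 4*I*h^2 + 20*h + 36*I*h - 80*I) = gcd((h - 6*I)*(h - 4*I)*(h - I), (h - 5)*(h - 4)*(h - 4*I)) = h - 4*I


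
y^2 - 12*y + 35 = (y - 7)*(y - 5)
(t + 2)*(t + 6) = t^2 + 8*t + 12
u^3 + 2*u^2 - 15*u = u*(u - 3)*(u + 5)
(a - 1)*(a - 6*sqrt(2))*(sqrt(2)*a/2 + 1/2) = sqrt(2)*a^3/2 - 11*a^2/2 - sqrt(2)*a^2/2 - 3*sqrt(2)*a + 11*a/2 + 3*sqrt(2)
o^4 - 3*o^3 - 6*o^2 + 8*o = o*(o - 4)*(o - 1)*(o + 2)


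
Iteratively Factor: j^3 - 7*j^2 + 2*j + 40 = (j + 2)*(j^2 - 9*j + 20) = (j - 5)*(j + 2)*(j - 4)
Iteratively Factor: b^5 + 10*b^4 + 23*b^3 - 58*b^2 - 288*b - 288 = (b + 2)*(b^4 + 8*b^3 + 7*b^2 - 72*b - 144) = (b + 2)*(b + 4)*(b^3 + 4*b^2 - 9*b - 36) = (b - 3)*(b + 2)*(b + 4)*(b^2 + 7*b + 12) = (b - 3)*(b + 2)*(b + 3)*(b + 4)*(b + 4)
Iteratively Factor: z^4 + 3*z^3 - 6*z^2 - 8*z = (z)*(z^3 + 3*z^2 - 6*z - 8) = z*(z + 4)*(z^2 - z - 2) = z*(z - 2)*(z + 4)*(z + 1)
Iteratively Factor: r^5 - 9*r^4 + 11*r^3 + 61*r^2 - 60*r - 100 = (r + 1)*(r^4 - 10*r^3 + 21*r^2 + 40*r - 100) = (r - 5)*(r + 1)*(r^3 - 5*r^2 - 4*r + 20) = (r - 5)^2*(r + 1)*(r^2 - 4) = (r - 5)^2*(r - 2)*(r + 1)*(r + 2)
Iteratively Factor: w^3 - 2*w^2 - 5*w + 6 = (w - 1)*(w^2 - w - 6) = (w - 3)*(w - 1)*(w + 2)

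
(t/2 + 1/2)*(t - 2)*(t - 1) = t^3/2 - t^2 - t/2 + 1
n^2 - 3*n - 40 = (n - 8)*(n + 5)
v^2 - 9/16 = (v - 3/4)*(v + 3/4)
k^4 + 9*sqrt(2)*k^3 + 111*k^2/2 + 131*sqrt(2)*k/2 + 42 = (k + sqrt(2)/2)*(k + 2*sqrt(2))*(k + 3*sqrt(2))*(k + 7*sqrt(2)/2)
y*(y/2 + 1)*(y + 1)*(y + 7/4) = y^4/2 + 19*y^3/8 + 29*y^2/8 + 7*y/4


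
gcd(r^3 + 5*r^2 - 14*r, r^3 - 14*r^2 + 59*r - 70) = r - 2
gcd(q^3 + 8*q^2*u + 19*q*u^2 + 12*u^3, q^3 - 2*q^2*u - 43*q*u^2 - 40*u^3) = q + u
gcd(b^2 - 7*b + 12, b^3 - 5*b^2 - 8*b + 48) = b - 4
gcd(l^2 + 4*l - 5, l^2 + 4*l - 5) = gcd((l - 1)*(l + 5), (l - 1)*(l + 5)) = l^2 + 4*l - 5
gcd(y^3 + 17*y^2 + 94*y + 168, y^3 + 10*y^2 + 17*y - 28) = y^2 + 11*y + 28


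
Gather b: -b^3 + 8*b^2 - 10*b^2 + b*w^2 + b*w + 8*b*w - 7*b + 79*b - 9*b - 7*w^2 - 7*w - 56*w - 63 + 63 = -b^3 - 2*b^2 + b*(w^2 + 9*w + 63) - 7*w^2 - 63*w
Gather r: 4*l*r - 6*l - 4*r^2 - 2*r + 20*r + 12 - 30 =-6*l - 4*r^2 + r*(4*l + 18) - 18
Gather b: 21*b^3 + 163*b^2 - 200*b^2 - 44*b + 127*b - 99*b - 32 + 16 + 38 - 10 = 21*b^3 - 37*b^2 - 16*b + 12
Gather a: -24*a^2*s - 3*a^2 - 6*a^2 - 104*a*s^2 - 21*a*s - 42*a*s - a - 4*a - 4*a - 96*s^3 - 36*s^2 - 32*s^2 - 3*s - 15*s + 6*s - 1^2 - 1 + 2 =a^2*(-24*s - 9) + a*(-104*s^2 - 63*s - 9) - 96*s^3 - 68*s^2 - 12*s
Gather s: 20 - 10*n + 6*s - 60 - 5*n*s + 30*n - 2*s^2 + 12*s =20*n - 2*s^2 + s*(18 - 5*n) - 40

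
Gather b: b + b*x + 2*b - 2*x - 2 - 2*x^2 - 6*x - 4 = b*(x + 3) - 2*x^2 - 8*x - 6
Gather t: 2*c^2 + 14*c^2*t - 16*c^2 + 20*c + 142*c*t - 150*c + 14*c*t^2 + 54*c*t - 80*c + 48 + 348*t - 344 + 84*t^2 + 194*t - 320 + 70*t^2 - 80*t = -14*c^2 - 210*c + t^2*(14*c + 154) + t*(14*c^2 + 196*c + 462) - 616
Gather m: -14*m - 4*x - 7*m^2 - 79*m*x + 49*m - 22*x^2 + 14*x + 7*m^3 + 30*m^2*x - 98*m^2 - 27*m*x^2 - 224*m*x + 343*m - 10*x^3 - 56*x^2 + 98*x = 7*m^3 + m^2*(30*x - 105) + m*(-27*x^2 - 303*x + 378) - 10*x^3 - 78*x^2 + 108*x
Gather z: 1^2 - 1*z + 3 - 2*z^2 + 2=-2*z^2 - z + 6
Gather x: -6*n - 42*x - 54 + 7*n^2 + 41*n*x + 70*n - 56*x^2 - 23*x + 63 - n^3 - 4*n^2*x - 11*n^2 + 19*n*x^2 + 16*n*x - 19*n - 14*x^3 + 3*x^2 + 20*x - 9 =-n^3 - 4*n^2 + 45*n - 14*x^3 + x^2*(19*n - 53) + x*(-4*n^2 + 57*n - 45)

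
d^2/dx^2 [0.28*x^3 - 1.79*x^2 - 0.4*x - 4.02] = 1.68*x - 3.58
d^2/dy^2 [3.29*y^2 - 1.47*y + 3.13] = 6.58000000000000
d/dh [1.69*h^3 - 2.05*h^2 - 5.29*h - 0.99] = 5.07*h^2 - 4.1*h - 5.29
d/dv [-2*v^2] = -4*v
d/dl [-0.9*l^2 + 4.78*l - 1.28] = 4.78 - 1.8*l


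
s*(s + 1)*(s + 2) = s^3 + 3*s^2 + 2*s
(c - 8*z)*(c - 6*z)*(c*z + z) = c^3*z - 14*c^2*z^2 + c^2*z + 48*c*z^3 - 14*c*z^2 + 48*z^3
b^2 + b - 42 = (b - 6)*(b + 7)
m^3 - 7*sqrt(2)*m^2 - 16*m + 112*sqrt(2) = (m - 4)*(m + 4)*(m - 7*sqrt(2))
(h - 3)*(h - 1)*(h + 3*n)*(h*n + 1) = h^4*n + 3*h^3*n^2 - 4*h^3*n + h^3 - 12*h^2*n^2 + 6*h^2*n - 4*h^2 + 9*h*n^2 - 12*h*n + 3*h + 9*n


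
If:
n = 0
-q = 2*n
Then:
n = 0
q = 0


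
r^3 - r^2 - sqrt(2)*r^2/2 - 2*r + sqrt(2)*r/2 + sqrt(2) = (r - 2)*(r + 1)*(r - sqrt(2)/2)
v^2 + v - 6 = (v - 2)*(v + 3)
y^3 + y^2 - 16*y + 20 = (y - 2)^2*(y + 5)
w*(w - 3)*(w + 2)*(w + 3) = w^4 + 2*w^3 - 9*w^2 - 18*w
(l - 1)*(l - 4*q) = l^2 - 4*l*q - l + 4*q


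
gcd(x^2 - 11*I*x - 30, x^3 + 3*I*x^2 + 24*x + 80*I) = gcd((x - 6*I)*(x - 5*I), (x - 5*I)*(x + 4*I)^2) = x - 5*I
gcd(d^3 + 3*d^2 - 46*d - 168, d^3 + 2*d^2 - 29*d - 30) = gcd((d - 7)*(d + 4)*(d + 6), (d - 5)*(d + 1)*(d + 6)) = d + 6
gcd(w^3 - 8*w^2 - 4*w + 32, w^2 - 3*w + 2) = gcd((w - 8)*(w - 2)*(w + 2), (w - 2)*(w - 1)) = w - 2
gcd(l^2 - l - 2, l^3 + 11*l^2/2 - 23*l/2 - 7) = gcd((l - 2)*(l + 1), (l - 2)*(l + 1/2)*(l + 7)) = l - 2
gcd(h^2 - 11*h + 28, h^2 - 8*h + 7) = h - 7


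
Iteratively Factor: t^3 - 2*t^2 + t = (t - 1)*(t^2 - t) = t*(t - 1)*(t - 1)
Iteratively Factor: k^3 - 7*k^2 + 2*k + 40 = (k - 4)*(k^2 - 3*k - 10) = (k - 4)*(k + 2)*(k - 5)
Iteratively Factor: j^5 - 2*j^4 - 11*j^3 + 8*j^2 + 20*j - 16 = (j - 1)*(j^4 - j^3 - 12*j^2 - 4*j + 16) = (j - 4)*(j - 1)*(j^3 + 3*j^2 - 4) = (j - 4)*(j - 1)*(j + 2)*(j^2 + j - 2) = (j - 4)*(j - 1)*(j + 2)^2*(j - 1)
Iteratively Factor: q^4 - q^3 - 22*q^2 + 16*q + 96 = (q + 4)*(q^3 - 5*q^2 - 2*q + 24) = (q - 4)*(q + 4)*(q^2 - q - 6) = (q - 4)*(q - 3)*(q + 4)*(q + 2)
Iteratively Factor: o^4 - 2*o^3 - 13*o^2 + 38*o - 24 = (o - 1)*(o^3 - o^2 - 14*o + 24) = (o - 1)*(o + 4)*(o^2 - 5*o + 6) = (o - 2)*(o - 1)*(o + 4)*(o - 3)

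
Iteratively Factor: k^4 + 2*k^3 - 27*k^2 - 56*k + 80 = (k - 1)*(k^3 + 3*k^2 - 24*k - 80) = (k - 5)*(k - 1)*(k^2 + 8*k + 16) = (k - 5)*(k - 1)*(k + 4)*(k + 4)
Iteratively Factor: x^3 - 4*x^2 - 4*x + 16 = (x - 4)*(x^2 - 4) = (x - 4)*(x + 2)*(x - 2)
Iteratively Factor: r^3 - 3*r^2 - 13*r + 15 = (r - 1)*(r^2 - 2*r - 15) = (r - 1)*(r + 3)*(r - 5)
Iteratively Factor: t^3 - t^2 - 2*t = (t + 1)*(t^2 - 2*t) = t*(t + 1)*(t - 2)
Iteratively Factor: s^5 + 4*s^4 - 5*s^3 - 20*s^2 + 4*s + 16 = (s + 1)*(s^4 + 3*s^3 - 8*s^2 - 12*s + 16) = (s - 1)*(s + 1)*(s^3 + 4*s^2 - 4*s - 16) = (s - 1)*(s + 1)*(s + 2)*(s^2 + 2*s - 8) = (s - 1)*(s + 1)*(s + 2)*(s + 4)*(s - 2)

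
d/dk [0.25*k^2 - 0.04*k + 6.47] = 0.5*k - 0.04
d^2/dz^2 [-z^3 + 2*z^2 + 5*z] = 4 - 6*z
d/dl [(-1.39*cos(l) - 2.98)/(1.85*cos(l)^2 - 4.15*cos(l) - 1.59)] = (-2.5715*cos(l)^2 - 11.026*cos(l) + 10.1569)*sin(l)/(3.4225*cos(l)^4 - 15.355*cos(l)^3 + 11.3395*cos(l)^2 + 13.197*cos(l) + 2.5281)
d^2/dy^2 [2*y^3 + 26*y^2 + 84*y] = 12*y + 52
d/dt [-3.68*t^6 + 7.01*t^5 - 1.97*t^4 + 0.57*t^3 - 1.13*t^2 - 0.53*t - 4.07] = -22.08*t^5 + 35.05*t^4 - 7.88*t^3 + 1.71*t^2 - 2.26*t - 0.53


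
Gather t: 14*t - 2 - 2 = 14*t - 4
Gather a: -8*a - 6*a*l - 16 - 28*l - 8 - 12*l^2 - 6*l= a*(-6*l - 8) - 12*l^2 - 34*l - 24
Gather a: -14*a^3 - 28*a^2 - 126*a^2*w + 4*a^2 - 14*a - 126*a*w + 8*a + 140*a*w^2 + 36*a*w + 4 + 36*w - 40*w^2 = -14*a^3 + a^2*(-126*w - 24) + a*(140*w^2 - 90*w - 6) - 40*w^2 + 36*w + 4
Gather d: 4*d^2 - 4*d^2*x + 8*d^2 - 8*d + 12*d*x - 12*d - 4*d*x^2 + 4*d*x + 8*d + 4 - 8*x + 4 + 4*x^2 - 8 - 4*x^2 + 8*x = d^2*(12 - 4*x) + d*(-4*x^2 + 16*x - 12)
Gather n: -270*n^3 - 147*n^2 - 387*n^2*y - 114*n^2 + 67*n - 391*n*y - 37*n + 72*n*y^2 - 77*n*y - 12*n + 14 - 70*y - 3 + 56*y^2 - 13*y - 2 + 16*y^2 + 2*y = -270*n^3 + n^2*(-387*y - 261) + n*(72*y^2 - 468*y + 18) + 72*y^2 - 81*y + 9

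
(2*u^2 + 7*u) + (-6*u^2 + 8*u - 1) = -4*u^2 + 15*u - 1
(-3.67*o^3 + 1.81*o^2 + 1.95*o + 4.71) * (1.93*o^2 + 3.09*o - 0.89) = -7.0831*o^5 - 7.847*o^4 + 12.6227*o^3 + 13.5049*o^2 + 12.8184*o - 4.1919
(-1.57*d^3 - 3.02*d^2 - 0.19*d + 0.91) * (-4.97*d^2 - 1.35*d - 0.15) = 7.8029*d^5 + 17.1289*d^4 + 5.2568*d^3 - 3.8132*d^2 - 1.2*d - 0.1365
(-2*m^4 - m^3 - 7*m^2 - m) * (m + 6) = -2*m^5 - 13*m^4 - 13*m^3 - 43*m^2 - 6*m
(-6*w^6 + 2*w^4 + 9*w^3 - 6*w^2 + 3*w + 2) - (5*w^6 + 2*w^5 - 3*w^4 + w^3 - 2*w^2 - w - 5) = -11*w^6 - 2*w^5 + 5*w^4 + 8*w^3 - 4*w^2 + 4*w + 7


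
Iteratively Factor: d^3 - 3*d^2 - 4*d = (d - 4)*(d^2 + d) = (d - 4)*(d + 1)*(d)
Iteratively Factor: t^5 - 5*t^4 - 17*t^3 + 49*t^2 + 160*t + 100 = (t + 2)*(t^4 - 7*t^3 - 3*t^2 + 55*t + 50) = (t - 5)*(t + 2)*(t^3 - 2*t^2 - 13*t - 10) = (t - 5)*(t + 1)*(t + 2)*(t^2 - 3*t - 10) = (t - 5)*(t + 1)*(t + 2)^2*(t - 5)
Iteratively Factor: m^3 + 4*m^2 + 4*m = (m)*(m^2 + 4*m + 4) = m*(m + 2)*(m + 2)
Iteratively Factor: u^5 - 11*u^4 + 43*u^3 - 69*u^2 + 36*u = (u)*(u^4 - 11*u^3 + 43*u^2 - 69*u + 36) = u*(u - 1)*(u^3 - 10*u^2 + 33*u - 36) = u*(u - 3)*(u - 1)*(u^2 - 7*u + 12) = u*(u - 4)*(u - 3)*(u - 1)*(u - 3)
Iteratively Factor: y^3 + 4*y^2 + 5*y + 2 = (y + 1)*(y^2 + 3*y + 2) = (y + 1)^2*(y + 2)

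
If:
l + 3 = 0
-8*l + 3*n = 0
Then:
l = -3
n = -8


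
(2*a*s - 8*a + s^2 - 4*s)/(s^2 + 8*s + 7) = (2*a*s - 8*a + s^2 - 4*s)/(s^2 + 8*s + 7)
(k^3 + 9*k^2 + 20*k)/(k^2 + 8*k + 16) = k*(k + 5)/(k + 4)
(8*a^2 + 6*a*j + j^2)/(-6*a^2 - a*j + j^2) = (-4*a - j)/(3*a - j)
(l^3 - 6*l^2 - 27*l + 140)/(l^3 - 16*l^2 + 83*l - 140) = (l + 5)/(l - 5)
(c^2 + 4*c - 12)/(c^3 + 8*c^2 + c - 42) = (c + 6)/(c^2 + 10*c + 21)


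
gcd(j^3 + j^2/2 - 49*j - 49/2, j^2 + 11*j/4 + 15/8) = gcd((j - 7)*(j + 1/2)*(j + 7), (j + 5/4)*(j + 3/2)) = 1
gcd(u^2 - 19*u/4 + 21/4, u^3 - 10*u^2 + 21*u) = u - 3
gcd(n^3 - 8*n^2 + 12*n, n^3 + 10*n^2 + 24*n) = n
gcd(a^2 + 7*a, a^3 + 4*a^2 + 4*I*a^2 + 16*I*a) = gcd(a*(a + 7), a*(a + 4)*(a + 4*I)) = a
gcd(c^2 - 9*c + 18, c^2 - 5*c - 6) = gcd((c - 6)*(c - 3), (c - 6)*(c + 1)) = c - 6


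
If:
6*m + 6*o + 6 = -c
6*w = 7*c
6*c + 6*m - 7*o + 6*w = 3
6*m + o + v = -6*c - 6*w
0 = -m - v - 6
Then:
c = 642/661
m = -903/661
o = 135/661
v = -3063/661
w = 749/661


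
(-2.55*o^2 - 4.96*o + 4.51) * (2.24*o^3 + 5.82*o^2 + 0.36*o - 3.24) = -5.712*o^5 - 25.9514*o^4 - 19.6828*o^3 + 32.7246*o^2 + 17.694*o - 14.6124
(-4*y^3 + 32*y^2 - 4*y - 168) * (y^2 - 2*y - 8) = -4*y^5 + 40*y^4 - 36*y^3 - 416*y^2 + 368*y + 1344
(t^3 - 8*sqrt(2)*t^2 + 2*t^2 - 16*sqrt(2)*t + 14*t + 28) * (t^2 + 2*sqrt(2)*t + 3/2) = t^5 - 6*sqrt(2)*t^4 + 2*t^4 - 12*sqrt(2)*t^3 - 33*t^3/2 - 33*t^2 + 16*sqrt(2)*t^2 + 21*t + 32*sqrt(2)*t + 42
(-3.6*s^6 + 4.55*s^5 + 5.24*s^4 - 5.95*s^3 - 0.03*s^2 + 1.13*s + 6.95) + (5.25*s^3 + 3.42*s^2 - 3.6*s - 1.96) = -3.6*s^6 + 4.55*s^5 + 5.24*s^4 - 0.7*s^3 + 3.39*s^2 - 2.47*s + 4.99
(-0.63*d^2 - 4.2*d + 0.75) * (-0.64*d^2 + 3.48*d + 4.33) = 0.4032*d^4 + 0.4956*d^3 - 17.8239*d^2 - 15.576*d + 3.2475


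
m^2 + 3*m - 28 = (m - 4)*(m + 7)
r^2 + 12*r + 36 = (r + 6)^2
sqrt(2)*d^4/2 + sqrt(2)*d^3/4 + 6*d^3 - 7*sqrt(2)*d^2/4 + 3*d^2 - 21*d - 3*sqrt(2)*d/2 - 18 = (d - 2)*(d + 3/2)*(d + 6*sqrt(2))*(sqrt(2)*d/2 + sqrt(2)/2)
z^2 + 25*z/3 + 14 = (z + 7/3)*(z + 6)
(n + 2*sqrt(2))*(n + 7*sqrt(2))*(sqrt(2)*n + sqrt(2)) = sqrt(2)*n^3 + sqrt(2)*n^2 + 18*n^2 + 18*n + 28*sqrt(2)*n + 28*sqrt(2)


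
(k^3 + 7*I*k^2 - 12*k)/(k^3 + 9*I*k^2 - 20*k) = (k + 3*I)/(k + 5*I)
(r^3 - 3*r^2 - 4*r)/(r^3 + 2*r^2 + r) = (r - 4)/(r + 1)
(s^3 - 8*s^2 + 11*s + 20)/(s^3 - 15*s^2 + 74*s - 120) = (s + 1)/(s - 6)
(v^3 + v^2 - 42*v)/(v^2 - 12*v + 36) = v*(v + 7)/(v - 6)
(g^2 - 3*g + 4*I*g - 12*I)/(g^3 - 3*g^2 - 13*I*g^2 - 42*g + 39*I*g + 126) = (g + 4*I)/(g^2 - 13*I*g - 42)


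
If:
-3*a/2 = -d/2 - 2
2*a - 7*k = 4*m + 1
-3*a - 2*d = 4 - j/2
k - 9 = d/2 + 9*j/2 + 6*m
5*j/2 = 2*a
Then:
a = 20/43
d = -112/43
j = 16/43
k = 797/989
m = -1412/989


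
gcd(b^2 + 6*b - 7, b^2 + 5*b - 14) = b + 7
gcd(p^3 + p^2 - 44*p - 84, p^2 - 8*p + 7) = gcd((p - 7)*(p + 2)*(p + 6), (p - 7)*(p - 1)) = p - 7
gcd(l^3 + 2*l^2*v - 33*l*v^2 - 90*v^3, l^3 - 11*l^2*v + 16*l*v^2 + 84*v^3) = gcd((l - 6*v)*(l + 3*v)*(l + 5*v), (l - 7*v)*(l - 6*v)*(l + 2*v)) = -l + 6*v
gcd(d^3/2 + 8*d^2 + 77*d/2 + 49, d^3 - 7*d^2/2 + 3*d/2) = 1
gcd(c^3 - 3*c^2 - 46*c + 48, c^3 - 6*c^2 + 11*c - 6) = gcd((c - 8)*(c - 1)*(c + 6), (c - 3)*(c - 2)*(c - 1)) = c - 1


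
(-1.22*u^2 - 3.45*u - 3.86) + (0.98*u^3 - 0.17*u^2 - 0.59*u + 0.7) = 0.98*u^3 - 1.39*u^2 - 4.04*u - 3.16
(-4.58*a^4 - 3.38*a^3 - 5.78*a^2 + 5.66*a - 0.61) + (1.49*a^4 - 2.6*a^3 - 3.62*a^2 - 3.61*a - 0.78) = -3.09*a^4 - 5.98*a^3 - 9.4*a^2 + 2.05*a - 1.39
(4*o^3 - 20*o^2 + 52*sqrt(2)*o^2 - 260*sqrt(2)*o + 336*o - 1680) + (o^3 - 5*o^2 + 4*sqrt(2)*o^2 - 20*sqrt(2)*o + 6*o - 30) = 5*o^3 - 25*o^2 + 56*sqrt(2)*o^2 - 280*sqrt(2)*o + 342*o - 1710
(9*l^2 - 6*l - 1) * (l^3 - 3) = 9*l^5 - 6*l^4 - l^3 - 27*l^2 + 18*l + 3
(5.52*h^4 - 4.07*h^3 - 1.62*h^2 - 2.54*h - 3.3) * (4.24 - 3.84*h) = -21.1968*h^5 + 39.0336*h^4 - 11.036*h^3 + 2.8848*h^2 + 1.9024*h - 13.992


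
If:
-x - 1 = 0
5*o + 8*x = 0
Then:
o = 8/5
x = -1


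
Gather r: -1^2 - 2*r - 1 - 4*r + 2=-6*r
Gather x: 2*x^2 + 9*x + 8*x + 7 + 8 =2*x^2 + 17*x + 15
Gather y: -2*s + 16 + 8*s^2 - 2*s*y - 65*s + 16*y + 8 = 8*s^2 - 67*s + y*(16 - 2*s) + 24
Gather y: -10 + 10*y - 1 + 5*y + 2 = 15*y - 9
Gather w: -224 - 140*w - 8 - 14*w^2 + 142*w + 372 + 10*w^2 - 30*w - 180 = -4*w^2 - 28*w - 40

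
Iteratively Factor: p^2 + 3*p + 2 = (p + 2)*(p + 1)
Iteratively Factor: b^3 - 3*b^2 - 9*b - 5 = (b + 1)*(b^2 - 4*b - 5) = (b + 1)^2*(b - 5)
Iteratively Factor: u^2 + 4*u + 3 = (u + 3)*(u + 1)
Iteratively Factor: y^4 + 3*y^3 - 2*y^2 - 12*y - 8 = (y + 1)*(y^3 + 2*y^2 - 4*y - 8) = (y + 1)*(y + 2)*(y^2 - 4) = (y + 1)*(y + 2)^2*(y - 2)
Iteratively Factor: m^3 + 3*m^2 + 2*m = (m)*(m^2 + 3*m + 2) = m*(m + 2)*(m + 1)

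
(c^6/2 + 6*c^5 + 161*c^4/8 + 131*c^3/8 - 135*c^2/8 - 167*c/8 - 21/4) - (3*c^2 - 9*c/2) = c^6/2 + 6*c^5 + 161*c^4/8 + 131*c^3/8 - 159*c^2/8 - 131*c/8 - 21/4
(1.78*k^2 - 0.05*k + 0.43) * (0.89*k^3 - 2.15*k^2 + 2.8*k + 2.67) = 1.5842*k^5 - 3.8715*k^4 + 5.4742*k^3 + 3.6881*k^2 + 1.0705*k + 1.1481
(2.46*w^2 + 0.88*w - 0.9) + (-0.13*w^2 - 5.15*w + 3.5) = 2.33*w^2 - 4.27*w + 2.6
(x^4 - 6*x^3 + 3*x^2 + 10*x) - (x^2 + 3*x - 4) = x^4 - 6*x^3 + 2*x^2 + 7*x + 4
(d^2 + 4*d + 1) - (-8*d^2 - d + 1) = 9*d^2 + 5*d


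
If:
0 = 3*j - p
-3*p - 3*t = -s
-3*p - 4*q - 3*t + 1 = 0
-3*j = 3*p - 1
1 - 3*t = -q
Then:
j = 1/12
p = 1/4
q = -3/20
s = 8/5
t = 17/60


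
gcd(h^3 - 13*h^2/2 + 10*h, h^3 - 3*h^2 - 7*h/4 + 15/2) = h - 5/2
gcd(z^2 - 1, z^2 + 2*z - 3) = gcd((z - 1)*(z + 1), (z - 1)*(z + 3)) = z - 1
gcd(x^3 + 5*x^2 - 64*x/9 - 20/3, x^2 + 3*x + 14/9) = x + 2/3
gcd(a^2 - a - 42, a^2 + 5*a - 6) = a + 6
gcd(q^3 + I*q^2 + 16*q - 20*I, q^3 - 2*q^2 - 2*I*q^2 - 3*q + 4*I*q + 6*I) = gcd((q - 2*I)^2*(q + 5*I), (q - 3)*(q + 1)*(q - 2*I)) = q - 2*I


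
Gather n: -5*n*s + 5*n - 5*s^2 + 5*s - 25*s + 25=n*(5 - 5*s) - 5*s^2 - 20*s + 25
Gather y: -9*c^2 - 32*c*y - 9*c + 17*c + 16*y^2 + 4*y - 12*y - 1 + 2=-9*c^2 + 8*c + 16*y^2 + y*(-32*c - 8) + 1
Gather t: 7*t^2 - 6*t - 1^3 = 7*t^2 - 6*t - 1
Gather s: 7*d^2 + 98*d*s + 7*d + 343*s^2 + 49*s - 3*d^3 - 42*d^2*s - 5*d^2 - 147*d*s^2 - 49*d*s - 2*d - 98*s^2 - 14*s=-3*d^3 + 2*d^2 + 5*d + s^2*(245 - 147*d) + s*(-42*d^2 + 49*d + 35)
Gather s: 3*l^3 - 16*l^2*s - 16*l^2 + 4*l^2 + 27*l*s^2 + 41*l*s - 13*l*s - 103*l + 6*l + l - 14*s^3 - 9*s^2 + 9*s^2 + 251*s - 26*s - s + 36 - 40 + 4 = 3*l^3 - 12*l^2 + 27*l*s^2 - 96*l - 14*s^3 + s*(-16*l^2 + 28*l + 224)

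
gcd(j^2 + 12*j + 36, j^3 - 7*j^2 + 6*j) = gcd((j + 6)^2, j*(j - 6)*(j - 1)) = 1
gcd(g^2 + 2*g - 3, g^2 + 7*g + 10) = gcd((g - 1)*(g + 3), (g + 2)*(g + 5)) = 1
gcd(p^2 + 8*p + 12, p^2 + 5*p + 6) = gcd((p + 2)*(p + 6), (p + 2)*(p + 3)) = p + 2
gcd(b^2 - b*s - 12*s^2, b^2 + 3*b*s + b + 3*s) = b + 3*s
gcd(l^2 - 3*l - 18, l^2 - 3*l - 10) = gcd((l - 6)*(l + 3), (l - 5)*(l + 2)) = 1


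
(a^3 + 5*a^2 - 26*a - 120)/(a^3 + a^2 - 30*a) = (a + 4)/a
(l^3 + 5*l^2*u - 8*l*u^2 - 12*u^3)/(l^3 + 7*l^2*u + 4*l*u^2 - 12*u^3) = (-l^2 + l*u + 2*u^2)/(-l^2 - l*u + 2*u^2)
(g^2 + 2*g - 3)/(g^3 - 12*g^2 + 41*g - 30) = (g + 3)/(g^2 - 11*g + 30)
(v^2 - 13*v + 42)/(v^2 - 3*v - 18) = (v - 7)/(v + 3)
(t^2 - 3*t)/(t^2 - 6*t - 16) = t*(3 - t)/(-t^2 + 6*t + 16)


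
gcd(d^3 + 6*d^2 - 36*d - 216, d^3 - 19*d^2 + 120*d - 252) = d - 6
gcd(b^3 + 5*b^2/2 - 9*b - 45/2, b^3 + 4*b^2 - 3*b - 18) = b + 3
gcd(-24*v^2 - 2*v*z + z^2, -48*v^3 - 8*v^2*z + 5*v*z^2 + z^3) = 4*v + z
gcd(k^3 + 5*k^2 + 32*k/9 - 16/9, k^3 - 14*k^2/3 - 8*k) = k + 4/3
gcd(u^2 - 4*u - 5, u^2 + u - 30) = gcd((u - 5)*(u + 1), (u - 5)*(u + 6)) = u - 5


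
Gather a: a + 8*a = 9*a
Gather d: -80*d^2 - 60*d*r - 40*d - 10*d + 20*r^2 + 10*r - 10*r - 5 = -80*d^2 + d*(-60*r - 50) + 20*r^2 - 5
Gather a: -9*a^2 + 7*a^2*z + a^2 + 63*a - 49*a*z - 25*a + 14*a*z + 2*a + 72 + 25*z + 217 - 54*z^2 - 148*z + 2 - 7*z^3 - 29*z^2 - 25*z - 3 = a^2*(7*z - 8) + a*(40 - 35*z) - 7*z^3 - 83*z^2 - 148*z + 288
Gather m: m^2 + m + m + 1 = m^2 + 2*m + 1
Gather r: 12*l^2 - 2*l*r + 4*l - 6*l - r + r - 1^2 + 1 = 12*l^2 - 2*l*r - 2*l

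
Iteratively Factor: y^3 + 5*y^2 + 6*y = (y + 2)*(y^2 + 3*y) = (y + 2)*(y + 3)*(y)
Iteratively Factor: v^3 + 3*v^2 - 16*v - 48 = (v + 3)*(v^2 - 16) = (v + 3)*(v + 4)*(v - 4)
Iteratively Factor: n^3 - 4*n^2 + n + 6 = (n - 3)*(n^2 - n - 2) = (n - 3)*(n + 1)*(n - 2)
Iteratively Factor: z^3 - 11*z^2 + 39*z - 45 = (z - 3)*(z^2 - 8*z + 15) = (z - 5)*(z - 3)*(z - 3)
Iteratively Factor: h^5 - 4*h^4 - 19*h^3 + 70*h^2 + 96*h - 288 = (h - 2)*(h^4 - 2*h^3 - 23*h^2 + 24*h + 144) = (h - 4)*(h - 2)*(h^3 + 2*h^2 - 15*h - 36) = (h - 4)*(h - 2)*(h + 3)*(h^2 - h - 12) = (h - 4)^2*(h - 2)*(h + 3)*(h + 3)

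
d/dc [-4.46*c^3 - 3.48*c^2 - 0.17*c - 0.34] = -13.38*c^2 - 6.96*c - 0.17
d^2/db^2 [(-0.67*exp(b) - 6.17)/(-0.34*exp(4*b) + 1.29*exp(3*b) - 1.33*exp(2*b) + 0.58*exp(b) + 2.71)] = (0.697068*exp(8*b) + 8.17955*exp(7*b) - 57.17599*exp(6*b) + 123.62892*exp(5*b) - 102.466412*exp(4*b) + 113.917397*exp(3*b) - 193.916655*exp(2*b) + 89.976606*exp(b) - 4.777459)*exp(b)/(0.039304*exp(12*b) - 0.447372*exp(11*b) + 2.158626*exp(10*b) - 5.847861*exp(9*b) + 9.030537*exp(8*b) - 4.183197*exp(7*b) - 12.215504*exp(6*b) + 26.724*exp(5*b) - 17.713671*exp(4*b) - 16.073815*exp(3*b) + 26.568027*exp(2*b) - 12.778734*exp(b) - 19.902511)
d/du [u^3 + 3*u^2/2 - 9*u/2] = 3*u^2 + 3*u - 9/2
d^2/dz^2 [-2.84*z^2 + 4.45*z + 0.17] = -5.68000000000000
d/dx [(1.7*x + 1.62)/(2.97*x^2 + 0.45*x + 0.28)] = (5.049*x^2 + 0.765*x - (1.7*x + 1.62)*(5.94*x + 0.45) + 0.476)/(2.97*x^2 + 0.45*x + 0.28)^2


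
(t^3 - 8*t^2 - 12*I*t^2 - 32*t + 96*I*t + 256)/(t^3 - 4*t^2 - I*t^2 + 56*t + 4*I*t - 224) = (t^2 - 4*t*(2 + I) + 32*I)/(t^2 + t*(-4 + 7*I) - 28*I)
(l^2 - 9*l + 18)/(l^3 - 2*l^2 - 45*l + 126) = 1/(l + 7)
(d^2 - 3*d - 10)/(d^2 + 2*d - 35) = (d + 2)/(d + 7)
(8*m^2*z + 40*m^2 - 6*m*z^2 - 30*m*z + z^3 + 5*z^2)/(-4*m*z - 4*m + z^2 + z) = (-2*m*z - 10*m + z^2 + 5*z)/(z + 1)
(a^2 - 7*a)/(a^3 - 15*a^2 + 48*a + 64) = a*(a - 7)/(a^3 - 15*a^2 + 48*a + 64)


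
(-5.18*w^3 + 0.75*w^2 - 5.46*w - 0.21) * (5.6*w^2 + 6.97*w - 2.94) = -29.008*w^5 - 31.9046*w^4 - 10.1193*w^3 - 41.4372*w^2 + 14.5887*w + 0.6174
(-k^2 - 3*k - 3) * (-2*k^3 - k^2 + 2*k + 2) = 2*k^5 + 7*k^4 + 7*k^3 - 5*k^2 - 12*k - 6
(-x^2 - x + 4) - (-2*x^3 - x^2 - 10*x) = 2*x^3 + 9*x + 4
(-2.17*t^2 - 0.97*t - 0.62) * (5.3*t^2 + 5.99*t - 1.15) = -11.501*t^4 - 18.1393*t^3 - 6.6008*t^2 - 2.5983*t + 0.713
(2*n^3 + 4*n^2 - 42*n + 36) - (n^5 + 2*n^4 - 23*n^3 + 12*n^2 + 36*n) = -n^5 - 2*n^4 + 25*n^3 - 8*n^2 - 78*n + 36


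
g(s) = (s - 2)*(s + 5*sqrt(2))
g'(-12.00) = -18.93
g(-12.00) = 69.01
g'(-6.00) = -6.93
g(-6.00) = -8.57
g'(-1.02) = 3.03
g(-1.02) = -18.27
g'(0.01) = 5.09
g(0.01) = -14.09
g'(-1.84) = 1.39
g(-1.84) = -20.09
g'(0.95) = 6.97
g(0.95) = -8.42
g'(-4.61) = -4.15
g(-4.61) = -16.27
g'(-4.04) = -3.01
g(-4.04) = -18.31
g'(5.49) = 16.05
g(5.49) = 43.84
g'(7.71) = 20.49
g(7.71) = 84.40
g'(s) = 2*s - 2 + 5*sqrt(2)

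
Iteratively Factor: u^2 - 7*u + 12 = (u - 3)*(u - 4)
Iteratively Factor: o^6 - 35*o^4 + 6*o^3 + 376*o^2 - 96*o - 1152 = (o - 3)*(o^5 + 3*o^4 - 26*o^3 - 72*o^2 + 160*o + 384) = (o - 3)*(o + 2)*(o^4 + o^3 - 28*o^2 - 16*o + 192) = (o - 3)*(o + 2)*(o + 4)*(o^3 - 3*o^2 - 16*o + 48) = (o - 3)^2*(o + 2)*(o + 4)*(o^2 - 16) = (o - 4)*(o - 3)^2*(o + 2)*(o + 4)*(o + 4)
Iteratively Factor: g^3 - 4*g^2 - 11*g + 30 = (g - 5)*(g^2 + g - 6) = (g - 5)*(g + 3)*(g - 2)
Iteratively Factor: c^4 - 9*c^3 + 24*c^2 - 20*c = (c)*(c^3 - 9*c^2 + 24*c - 20) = c*(c - 2)*(c^2 - 7*c + 10) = c*(c - 2)^2*(c - 5)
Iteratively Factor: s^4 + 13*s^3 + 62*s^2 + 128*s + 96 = (s + 4)*(s^3 + 9*s^2 + 26*s + 24) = (s + 4)^2*(s^2 + 5*s + 6) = (s + 2)*(s + 4)^2*(s + 3)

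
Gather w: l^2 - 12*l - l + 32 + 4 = l^2 - 13*l + 36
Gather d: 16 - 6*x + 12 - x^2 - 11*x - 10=-x^2 - 17*x + 18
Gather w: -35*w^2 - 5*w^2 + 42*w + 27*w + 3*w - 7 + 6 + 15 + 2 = -40*w^2 + 72*w + 16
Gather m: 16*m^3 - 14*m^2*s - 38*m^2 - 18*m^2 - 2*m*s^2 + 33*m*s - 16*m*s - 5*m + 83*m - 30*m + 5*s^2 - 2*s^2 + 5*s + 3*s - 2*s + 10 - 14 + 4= 16*m^3 + m^2*(-14*s - 56) + m*(-2*s^2 + 17*s + 48) + 3*s^2 + 6*s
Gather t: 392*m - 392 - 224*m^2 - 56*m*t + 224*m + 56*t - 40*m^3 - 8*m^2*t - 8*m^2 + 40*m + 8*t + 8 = -40*m^3 - 232*m^2 + 656*m + t*(-8*m^2 - 56*m + 64) - 384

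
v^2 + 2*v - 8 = (v - 2)*(v + 4)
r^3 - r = r*(r - 1)*(r + 1)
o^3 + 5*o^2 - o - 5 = (o - 1)*(o + 1)*(o + 5)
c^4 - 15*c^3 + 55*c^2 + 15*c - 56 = (c - 8)*(c - 7)*(c - 1)*(c + 1)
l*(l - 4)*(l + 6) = l^3 + 2*l^2 - 24*l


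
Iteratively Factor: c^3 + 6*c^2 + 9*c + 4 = (c + 4)*(c^2 + 2*c + 1) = (c + 1)*(c + 4)*(c + 1)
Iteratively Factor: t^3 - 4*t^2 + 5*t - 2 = (t - 2)*(t^2 - 2*t + 1) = (t - 2)*(t - 1)*(t - 1)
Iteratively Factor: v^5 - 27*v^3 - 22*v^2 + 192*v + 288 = (v + 3)*(v^4 - 3*v^3 - 18*v^2 + 32*v + 96) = (v + 2)*(v + 3)*(v^3 - 5*v^2 - 8*v + 48) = (v + 2)*(v + 3)^2*(v^2 - 8*v + 16) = (v - 4)*(v + 2)*(v + 3)^2*(v - 4)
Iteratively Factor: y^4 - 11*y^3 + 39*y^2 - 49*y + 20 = (y - 1)*(y^3 - 10*y^2 + 29*y - 20) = (y - 1)^2*(y^2 - 9*y + 20) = (y - 5)*(y - 1)^2*(y - 4)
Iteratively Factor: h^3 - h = (h)*(h^2 - 1) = h*(h + 1)*(h - 1)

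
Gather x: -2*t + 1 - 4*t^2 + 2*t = 1 - 4*t^2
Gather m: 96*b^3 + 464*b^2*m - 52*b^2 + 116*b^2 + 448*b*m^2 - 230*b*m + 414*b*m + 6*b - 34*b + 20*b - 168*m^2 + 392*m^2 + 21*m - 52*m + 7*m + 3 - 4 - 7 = 96*b^3 + 64*b^2 - 8*b + m^2*(448*b + 224) + m*(464*b^2 + 184*b - 24) - 8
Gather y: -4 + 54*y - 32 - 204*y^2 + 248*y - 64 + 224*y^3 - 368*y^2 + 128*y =224*y^3 - 572*y^2 + 430*y - 100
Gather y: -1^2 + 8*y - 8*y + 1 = 0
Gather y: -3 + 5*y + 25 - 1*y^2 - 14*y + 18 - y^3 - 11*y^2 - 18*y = -y^3 - 12*y^2 - 27*y + 40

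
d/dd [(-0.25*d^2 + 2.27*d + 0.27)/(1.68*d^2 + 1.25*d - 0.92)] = (-4.1261*d^2 - 0.4472*d - 2.4259)/(2.8224*d^4 + 4.2*d^3 - 1.5287*d^2 - 2.3*d + 0.8464)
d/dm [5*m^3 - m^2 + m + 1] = 15*m^2 - 2*m + 1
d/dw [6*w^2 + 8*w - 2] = 12*w + 8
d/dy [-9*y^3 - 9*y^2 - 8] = 9*y*(-3*y - 2)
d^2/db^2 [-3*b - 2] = 0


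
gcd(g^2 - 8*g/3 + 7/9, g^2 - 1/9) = g - 1/3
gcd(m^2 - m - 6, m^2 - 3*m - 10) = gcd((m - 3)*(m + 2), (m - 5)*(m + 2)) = m + 2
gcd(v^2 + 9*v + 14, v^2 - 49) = v + 7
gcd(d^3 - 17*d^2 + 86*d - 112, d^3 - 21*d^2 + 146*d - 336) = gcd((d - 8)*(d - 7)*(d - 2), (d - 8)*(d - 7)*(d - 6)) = d^2 - 15*d + 56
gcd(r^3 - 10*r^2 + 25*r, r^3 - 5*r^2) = r^2 - 5*r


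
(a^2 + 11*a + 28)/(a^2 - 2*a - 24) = (a + 7)/(a - 6)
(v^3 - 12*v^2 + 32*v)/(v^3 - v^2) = (v^2 - 12*v + 32)/(v*(v - 1))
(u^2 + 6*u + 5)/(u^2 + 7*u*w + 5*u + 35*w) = (u + 1)/(u + 7*w)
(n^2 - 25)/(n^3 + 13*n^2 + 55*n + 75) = (n - 5)/(n^2 + 8*n + 15)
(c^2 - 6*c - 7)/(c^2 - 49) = (c + 1)/(c + 7)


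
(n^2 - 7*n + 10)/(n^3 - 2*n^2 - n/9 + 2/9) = 9*(n - 5)/(9*n^2 - 1)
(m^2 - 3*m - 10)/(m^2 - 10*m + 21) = (m^2 - 3*m - 10)/(m^2 - 10*m + 21)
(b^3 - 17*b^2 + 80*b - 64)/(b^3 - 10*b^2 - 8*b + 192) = (b^2 - 9*b + 8)/(b^2 - 2*b - 24)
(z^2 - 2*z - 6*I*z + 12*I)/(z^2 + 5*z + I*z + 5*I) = (z^2 + z*(-2 - 6*I) + 12*I)/(z^2 + z*(5 + I) + 5*I)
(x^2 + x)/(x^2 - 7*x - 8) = x/(x - 8)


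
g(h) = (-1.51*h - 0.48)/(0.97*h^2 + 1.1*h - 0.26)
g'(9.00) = 0.02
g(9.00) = -0.16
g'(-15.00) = 0.01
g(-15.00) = 0.11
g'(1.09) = 0.84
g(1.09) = -1.02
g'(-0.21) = 3.93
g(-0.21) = 0.36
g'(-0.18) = 4.40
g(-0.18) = 0.49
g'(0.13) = 105.36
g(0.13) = 6.72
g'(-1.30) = 850.18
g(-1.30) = -29.25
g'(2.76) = 0.14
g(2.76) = -0.46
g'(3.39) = 0.10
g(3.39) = -0.38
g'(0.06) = 27.05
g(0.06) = 3.00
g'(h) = (-1.94*h - 1.1)*(-1.51*h - 0.48)/(0.97*h^2 + 1.1*h - 0.26)^2 - 1.51/(0.97*h^2 + 1.1*h - 0.26) = (1.4647*h^2 + 0.9312*h + 0.9206)/(0.9409*h^4 + 2.134*h^3 + 0.7056*h^2 - 0.572*h + 0.0676)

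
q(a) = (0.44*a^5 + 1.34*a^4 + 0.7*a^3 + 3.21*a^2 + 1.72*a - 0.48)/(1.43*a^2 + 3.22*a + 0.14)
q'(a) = (-2.86*a - 3.22)*(0.44*a^5 + 1.34*a^4 + 0.7*a^3 + 3.21*a^2 + 1.72*a - 0.48)/(1.43*a^2 + 3.22*a + 0.14)^2 + (2.2*a^4 + 5.36*a^3 + 2.1*a^2 + 6.42*a + 1.72)/(1.43*a^2 + 3.22*a + 0.14)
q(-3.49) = -4.14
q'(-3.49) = 11.94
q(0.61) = 0.81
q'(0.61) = 1.48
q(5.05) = 47.23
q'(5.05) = 26.00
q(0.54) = 0.71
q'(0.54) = 1.50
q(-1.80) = -8.31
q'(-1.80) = 26.60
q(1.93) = 4.30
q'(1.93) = 4.57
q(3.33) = 15.41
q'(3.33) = 11.92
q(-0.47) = 0.56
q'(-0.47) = 2.21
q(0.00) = -3.43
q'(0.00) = 91.14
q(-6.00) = -53.60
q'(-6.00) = 30.50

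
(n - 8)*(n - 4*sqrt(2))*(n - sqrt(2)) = n^3 - 8*n^2 - 5*sqrt(2)*n^2 + 8*n + 40*sqrt(2)*n - 64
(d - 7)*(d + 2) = d^2 - 5*d - 14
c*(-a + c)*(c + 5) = -a*c^2 - 5*a*c + c^3 + 5*c^2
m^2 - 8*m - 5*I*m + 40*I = (m - 8)*(m - 5*I)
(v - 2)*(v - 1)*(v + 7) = v^3 + 4*v^2 - 19*v + 14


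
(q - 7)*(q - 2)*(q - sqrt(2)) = q^3 - 9*q^2 - sqrt(2)*q^2 + 9*sqrt(2)*q + 14*q - 14*sqrt(2)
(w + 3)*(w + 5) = w^2 + 8*w + 15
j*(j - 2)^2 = j^3 - 4*j^2 + 4*j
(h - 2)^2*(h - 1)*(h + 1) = h^4 - 4*h^3 + 3*h^2 + 4*h - 4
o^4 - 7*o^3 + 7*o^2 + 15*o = o*(o - 5)*(o - 3)*(o + 1)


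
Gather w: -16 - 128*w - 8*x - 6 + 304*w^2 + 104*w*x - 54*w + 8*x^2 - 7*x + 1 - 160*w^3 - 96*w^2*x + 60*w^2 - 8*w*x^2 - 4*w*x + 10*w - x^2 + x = -160*w^3 + w^2*(364 - 96*x) + w*(-8*x^2 + 100*x - 172) + 7*x^2 - 14*x - 21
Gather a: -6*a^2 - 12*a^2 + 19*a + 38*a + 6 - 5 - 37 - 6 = -18*a^2 + 57*a - 42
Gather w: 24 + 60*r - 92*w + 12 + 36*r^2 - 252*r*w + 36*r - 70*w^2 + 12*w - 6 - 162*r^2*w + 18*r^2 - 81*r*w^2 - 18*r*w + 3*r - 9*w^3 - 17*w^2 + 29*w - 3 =54*r^2 + 99*r - 9*w^3 + w^2*(-81*r - 87) + w*(-162*r^2 - 270*r - 51) + 27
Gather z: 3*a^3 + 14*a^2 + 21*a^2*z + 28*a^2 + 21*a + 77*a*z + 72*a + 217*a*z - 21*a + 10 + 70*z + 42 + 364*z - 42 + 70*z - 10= 3*a^3 + 42*a^2 + 72*a + z*(21*a^2 + 294*a + 504)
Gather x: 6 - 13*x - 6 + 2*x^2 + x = 2*x^2 - 12*x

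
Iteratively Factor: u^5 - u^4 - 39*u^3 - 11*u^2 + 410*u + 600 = (u + 2)*(u^4 - 3*u^3 - 33*u^2 + 55*u + 300) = (u + 2)*(u + 4)*(u^3 - 7*u^2 - 5*u + 75) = (u - 5)*(u + 2)*(u + 4)*(u^2 - 2*u - 15) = (u - 5)^2*(u + 2)*(u + 4)*(u + 3)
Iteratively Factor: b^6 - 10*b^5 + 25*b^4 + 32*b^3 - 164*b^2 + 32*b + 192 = (b - 4)*(b^5 - 6*b^4 + b^3 + 36*b^2 - 20*b - 48) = (b - 4)*(b - 3)*(b^4 - 3*b^3 - 8*b^2 + 12*b + 16) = (b - 4)*(b - 3)*(b + 2)*(b^3 - 5*b^2 + 2*b + 8) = (b - 4)^2*(b - 3)*(b + 2)*(b^2 - b - 2) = (b - 4)^2*(b - 3)*(b - 2)*(b + 2)*(b + 1)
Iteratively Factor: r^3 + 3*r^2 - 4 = (r + 2)*(r^2 + r - 2) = (r - 1)*(r + 2)*(r + 2)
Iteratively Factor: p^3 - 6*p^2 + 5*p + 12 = (p - 4)*(p^2 - 2*p - 3) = (p - 4)*(p + 1)*(p - 3)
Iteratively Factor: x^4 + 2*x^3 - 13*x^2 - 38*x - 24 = (x + 2)*(x^3 - 13*x - 12) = (x - 4)*(x + 2)*(x^2 + 4*x + 3) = (x - 4)*(x + 2)*(x + 3)*(x + 1)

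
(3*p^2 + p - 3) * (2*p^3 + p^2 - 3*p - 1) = 6*p^5 + 5*p^4 - 14*p^3 - 9*p^2 + 8*p + 3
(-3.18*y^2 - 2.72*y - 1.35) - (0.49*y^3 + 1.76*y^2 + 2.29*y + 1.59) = -0.49*y^3 - 4.94*y^2 - 5.01*y - 2.94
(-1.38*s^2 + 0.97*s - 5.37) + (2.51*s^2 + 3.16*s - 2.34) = 1.13*s^2 + 4.13*s - 7.71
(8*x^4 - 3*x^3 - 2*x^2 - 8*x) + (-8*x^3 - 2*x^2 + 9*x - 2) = 8*x^4 - 11*x^3 - 4*x^2 + x - 2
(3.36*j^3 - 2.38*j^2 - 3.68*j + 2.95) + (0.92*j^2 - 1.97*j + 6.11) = 3.36*j^3 - 1.46*j^2 - 5.65*j + 9.06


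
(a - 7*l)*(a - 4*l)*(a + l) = a^3 - 10*a^2*l + 17*a*l^2 + 28*l^3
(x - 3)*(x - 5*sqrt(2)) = x^2 - 5*sqrt(2)*x - 3*x + 15*sqrt(2)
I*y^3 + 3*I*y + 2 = (y - I)*(y + 2*I)*(I*y + 1)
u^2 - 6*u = u*(u - 6)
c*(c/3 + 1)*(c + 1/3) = c^3/3 + 10*c^2/9 + c/3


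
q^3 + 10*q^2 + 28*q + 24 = (q + 2)^2*(q + 6)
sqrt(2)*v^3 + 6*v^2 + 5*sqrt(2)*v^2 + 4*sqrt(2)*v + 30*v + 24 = (v + 4)*(v + 3*sqrt(2))*(sqrt(2)*v + sqrt(2))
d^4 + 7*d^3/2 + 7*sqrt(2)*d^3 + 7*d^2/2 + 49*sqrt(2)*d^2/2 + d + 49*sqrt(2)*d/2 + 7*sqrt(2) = (d + 2)*(d + 7*sqrt(2))*(sqrt(2)*d/2 + sqrt(2)/2)*(sqrt(2)*d + sqrt(2)/2)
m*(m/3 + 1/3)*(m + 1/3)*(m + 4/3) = m^4/3 + 8*m^3/9 + 19*m^2/27 + 4*m/27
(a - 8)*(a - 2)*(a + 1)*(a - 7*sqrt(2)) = a^4 - 7*sqrt(2)*a^3 - 9*a^3 + 6*a^2 + 63*sqrt(2)*a^2 - 42*sqrt(2)*a + 16*a - 112*sqrt(2)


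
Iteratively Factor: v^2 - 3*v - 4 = (v + 1)*(v - 4)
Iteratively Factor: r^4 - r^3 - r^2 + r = (r)*(r^3 - r^2 - r + 1) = r*(r - 1)*(r^2 - 1) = r*(r - 1)*(r + 1)*(r - 1)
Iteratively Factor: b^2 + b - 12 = (b - 3)*(b + 4)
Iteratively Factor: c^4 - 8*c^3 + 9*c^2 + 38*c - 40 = (c - 5)*(c^3 - 3*c^2 - 6*c + 8) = (c - 5)*(c + 2)*(c^2 - 5*c + 4) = (c - 5)*(c - 1)*(c + 2)*(c - 4)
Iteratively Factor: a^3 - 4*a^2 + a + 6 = (a - 3)*(a^2 - a - 2) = (a - 3)*(a - 2)*(a + 1)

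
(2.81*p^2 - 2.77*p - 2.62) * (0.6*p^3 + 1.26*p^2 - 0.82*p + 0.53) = 1.686*p^5 + 1.8786*p^4 - 7.3664*p^3 + 0.4595*p^2 + 0.6803*p - 1.3886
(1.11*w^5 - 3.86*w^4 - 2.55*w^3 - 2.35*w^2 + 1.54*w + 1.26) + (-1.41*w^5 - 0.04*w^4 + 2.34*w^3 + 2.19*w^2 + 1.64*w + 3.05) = -0.3*w^5 - 3.9*w^4 - 0.21*w^3 - 0.16*w^2 + 3.18*w + 4.31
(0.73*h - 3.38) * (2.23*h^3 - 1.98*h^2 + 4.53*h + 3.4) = 1.6279*h^4 - 8.9828*h^3 + 9.9993*h^2 - 12.8294*h - 11.492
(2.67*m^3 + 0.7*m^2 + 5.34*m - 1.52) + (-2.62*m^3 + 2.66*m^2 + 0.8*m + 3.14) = 0.0499999999999998*m^3 + 3.36*m^2 + 6.14*m + 1.62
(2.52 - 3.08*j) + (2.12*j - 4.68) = -0.96*j - 2.16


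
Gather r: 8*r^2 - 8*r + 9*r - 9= 8*r^2 + r - 9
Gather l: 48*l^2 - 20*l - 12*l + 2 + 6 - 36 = 48*l^2 - 32*l - 28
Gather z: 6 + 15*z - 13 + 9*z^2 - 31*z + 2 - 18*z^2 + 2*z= -9*z^2 - 14*z - 5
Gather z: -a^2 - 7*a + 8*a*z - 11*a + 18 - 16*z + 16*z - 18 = -a^2 + 8*a*z - 18*a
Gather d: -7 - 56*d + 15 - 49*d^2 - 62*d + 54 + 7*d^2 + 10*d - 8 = -42*d^2 - 108*d + 54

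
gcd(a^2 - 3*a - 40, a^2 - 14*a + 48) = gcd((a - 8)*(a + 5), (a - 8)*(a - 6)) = a - 8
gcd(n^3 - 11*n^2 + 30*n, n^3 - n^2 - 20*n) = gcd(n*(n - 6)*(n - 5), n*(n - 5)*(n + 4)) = n^2 - 5*n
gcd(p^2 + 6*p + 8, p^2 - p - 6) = p + 2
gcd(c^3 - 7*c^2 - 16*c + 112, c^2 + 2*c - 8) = c + 4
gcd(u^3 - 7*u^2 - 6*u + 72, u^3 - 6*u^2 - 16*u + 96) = u^2 - 10*u + 24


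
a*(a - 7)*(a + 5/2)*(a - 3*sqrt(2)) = a^4 - 9*a^3/2 - 3*sqrt(2)*a^3 - 35*a^2/2 + 27*sqrt(2)*a^2/2 + 105*sqrt(2)*a/2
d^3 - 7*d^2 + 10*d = d*(d - 5)*(d - 2)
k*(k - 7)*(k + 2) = k^3 - 5*k^2 - 14*k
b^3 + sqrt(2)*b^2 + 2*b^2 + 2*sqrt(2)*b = b*(b + 2)*(b + sqrt(2))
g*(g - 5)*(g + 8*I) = g^3 - 5*g^2 + 8*I*g^2 - 40*I*g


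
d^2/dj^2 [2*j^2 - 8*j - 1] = 4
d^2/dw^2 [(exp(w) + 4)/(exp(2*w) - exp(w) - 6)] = (exp(4*w) + 17*exp(3*w) + 24*exp(2*w) + 94*exp(w) + 12)*exp(w)/(exp(6*w) - 3*exp(5*w) - 15*exp(4*w) + 35*exp(3*w) + 90*exp(2*w) - 108*exp(w) - 216)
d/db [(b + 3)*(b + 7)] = 2*b + 10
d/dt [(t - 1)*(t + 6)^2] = (t + 6)*(3*t + 4)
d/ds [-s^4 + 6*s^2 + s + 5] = -4*s^3 + 12*s + 1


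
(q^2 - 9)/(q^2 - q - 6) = (q + 3)/(q + 2)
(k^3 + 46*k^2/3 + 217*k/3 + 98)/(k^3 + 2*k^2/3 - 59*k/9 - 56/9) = 3*(k^2 + 13*k + 42)/(3*k^2 - 5*k - 8)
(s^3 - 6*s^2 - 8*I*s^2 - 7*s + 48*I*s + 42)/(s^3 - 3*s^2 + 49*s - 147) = (s^2 - s*(6 + I) + 6*I)/(s^2 + s*(-3 + 7*I) - 21*I)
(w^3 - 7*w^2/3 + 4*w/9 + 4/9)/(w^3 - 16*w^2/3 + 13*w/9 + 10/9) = (w - 2)/(w - 5)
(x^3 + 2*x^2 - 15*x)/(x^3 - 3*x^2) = (x + 5)/x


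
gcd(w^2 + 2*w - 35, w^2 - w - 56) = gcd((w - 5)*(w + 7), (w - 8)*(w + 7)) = w + 7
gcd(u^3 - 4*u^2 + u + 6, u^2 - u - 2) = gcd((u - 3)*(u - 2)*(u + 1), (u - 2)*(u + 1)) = u^2 - u - 2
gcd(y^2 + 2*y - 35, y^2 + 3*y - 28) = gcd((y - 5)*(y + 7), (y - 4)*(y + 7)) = y + 7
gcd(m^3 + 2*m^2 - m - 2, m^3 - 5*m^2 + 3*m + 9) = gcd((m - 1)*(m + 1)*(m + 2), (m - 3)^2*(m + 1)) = m + 1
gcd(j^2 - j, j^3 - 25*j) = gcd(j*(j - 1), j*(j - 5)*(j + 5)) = j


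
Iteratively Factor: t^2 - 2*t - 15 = (t - 5)*(t + 3)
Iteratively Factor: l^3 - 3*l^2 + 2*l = (l - 2)*(l^2 - l) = (l - 2)*(l - 1)*(l)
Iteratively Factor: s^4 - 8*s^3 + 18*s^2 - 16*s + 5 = (s - 1)*(s^3 - 7*s^2 + 11*s - 5) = (s - 1)^2*(s^2 - 6*s + 5) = (s - 1)^3*(s - 5)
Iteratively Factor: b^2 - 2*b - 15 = (b + 3)*(b - 5)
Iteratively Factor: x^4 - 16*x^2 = (x)*(x^3 - 16*x) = x*(x - 4)*(x^2 + 4*x) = x*(x - 4)*(x + 4)*(x)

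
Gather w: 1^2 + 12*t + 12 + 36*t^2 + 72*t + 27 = 36*t^2 + 84*t + 40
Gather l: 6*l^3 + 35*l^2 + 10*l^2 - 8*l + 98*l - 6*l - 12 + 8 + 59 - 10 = 6*l^3 + 45*l^2 + 84*l + 45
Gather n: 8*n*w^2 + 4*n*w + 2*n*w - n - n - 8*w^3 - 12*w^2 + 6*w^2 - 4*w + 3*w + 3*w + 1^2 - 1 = n*(8*w^2 + 6*w - 2) - 8*w^3 - 6*w^2 + 2*w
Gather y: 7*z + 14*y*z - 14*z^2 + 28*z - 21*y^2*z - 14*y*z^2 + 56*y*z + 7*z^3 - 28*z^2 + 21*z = -21*y^2*z + y*(-14*z^2 + 70*z) + 7*z^3 - 42*z^2 + 56*z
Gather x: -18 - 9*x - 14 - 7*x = -16*x - 32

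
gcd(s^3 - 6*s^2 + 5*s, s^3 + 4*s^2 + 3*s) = s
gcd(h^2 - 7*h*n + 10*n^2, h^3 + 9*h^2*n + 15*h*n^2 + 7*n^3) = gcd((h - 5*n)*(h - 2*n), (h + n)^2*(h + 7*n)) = 1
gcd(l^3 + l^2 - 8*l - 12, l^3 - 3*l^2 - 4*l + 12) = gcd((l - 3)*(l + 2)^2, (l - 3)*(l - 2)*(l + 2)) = l^2 - l - 6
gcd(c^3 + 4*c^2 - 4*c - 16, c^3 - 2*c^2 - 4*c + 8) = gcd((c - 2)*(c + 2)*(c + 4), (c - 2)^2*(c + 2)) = c^2 - 4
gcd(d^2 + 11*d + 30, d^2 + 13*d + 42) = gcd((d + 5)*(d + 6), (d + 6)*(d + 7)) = d + 6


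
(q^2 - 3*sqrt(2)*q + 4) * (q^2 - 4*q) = q^4 - 3*sqrt(2)*q^3 - 4*q^3 + 4*q^2 + 12*sqrt(2)*q^2 - 16*q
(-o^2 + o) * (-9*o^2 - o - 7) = 9*o^4 - 8*o^3 + 6*o^2 - 7*o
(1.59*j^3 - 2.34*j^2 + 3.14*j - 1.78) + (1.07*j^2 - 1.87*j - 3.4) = 1.59*j^3 - 1.27*j^2 + 1.27*j - 5.18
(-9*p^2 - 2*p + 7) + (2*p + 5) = 12 - 9*p^2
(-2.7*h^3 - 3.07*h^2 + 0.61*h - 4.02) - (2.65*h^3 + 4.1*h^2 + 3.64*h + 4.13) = -5.35*h^3 - 7.17*h^2 - 3.03*h - 8.15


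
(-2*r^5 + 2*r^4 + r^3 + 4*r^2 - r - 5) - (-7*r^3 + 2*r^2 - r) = -2*r^5 + 2*r^4 + 8*r^3 + 2*r^2 - 5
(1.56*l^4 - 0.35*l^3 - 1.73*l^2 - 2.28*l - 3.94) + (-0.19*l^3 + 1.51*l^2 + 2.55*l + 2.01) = 1.56*l^4 - 0.54*l^3 - 0.22*l^2 + 0.27*l - 1.93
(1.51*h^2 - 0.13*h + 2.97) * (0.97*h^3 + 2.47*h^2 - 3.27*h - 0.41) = 1.4647*h^5 + 3.6036*h^4 - 2.3779*h^3 + 7.1419*h^2 - 9.6586*h - 1.2177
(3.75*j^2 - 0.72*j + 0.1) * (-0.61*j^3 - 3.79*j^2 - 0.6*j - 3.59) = -2.2875*j^5 - 13.7733*j^4 + 0.4178*j^3 - 13.4095*j^2 + 2.5248*j - 0.359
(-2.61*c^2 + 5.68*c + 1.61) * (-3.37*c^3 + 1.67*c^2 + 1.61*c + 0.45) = 8.7957*c^5 - 23.5003*c^4 - 0.142200000000001*c^3 + 10.659*c^2 + 5.1481*c + 0.7245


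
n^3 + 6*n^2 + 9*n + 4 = (n + 1)^2*(n + 4)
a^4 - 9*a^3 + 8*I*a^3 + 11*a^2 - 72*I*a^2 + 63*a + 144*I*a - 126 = (a - 6)*(a - 3)*(a + I)*(a + 7*I)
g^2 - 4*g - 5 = (g - 5)*(g + 1)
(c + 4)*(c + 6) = c^2 + 10*c + 24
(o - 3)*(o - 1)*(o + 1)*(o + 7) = o^4 + 4*o^3 - 22*o^2 - 4*o + 21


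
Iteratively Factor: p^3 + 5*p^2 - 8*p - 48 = (p + 4)*(p^2 + p - 12) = (p + 4)^2*(p - 3)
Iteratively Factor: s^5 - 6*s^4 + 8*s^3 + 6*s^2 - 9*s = (s - 3)*(s^4 - 3*s^3 - s^2 + 3*s) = (s - 3)^2*(s^3 - s) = (s - 3)^2*(s + 1)*(s^2 - s) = (s - 3)^2*(s - 1)*(s + 1)*(s)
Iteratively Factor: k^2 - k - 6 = (k - 3)*(k + 2)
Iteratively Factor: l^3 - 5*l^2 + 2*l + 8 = (l - 2)*(l^2 - 3*l - 4) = (l - 2)*(l + 1)*(l - 4)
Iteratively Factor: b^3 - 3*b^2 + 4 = (b - 2)*(b^2 - b - 2) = (b - 2)*(b + 1)*(b - 2)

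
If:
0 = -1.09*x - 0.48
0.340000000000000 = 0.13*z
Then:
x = -0.44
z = 2.62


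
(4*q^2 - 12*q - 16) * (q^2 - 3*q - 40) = 4*q^4 - 24*q^3 - 140*q^2 + 528*q + 640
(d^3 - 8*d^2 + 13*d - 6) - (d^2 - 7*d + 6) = d^3 - 9*d^2 + 20*d - 12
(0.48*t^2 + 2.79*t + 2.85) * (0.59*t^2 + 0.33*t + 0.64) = 0.2832*t^4 + 1.8045*t^3 + 2.9094*t^2 + 2.7261*t + 1.824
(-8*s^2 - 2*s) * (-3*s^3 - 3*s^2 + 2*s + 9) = 24*s^5 + 30*s^4 - 10*s^3 - 76*s^2 - 18*s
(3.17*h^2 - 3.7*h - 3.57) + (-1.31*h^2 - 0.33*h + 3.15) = 1.86*h^2 - 4.03*h - 0.42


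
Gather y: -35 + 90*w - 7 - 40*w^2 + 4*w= -40*w^2 + 94*w - 42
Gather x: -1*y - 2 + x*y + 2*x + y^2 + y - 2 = x*(y + 2) + y^2 - 4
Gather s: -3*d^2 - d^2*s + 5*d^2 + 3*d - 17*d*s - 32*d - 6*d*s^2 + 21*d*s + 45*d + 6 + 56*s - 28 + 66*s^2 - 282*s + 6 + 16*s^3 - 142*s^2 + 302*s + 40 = 2*d^2 + 16*d + 16*s^3 + s^2*(-6*d - 76) + s*(-d^2 + 4*d + 76) + 24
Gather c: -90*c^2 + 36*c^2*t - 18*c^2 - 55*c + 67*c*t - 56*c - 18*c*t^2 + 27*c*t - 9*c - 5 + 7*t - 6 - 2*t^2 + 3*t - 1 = c^2*(36*t - 108) + c*(-18*t^2 + 94*t - 120) - 2*t^2 + 10*t - 12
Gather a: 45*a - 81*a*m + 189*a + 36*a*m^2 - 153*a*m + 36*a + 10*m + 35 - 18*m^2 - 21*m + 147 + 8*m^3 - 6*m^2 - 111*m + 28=a*(36*m^2 - 234*m + 270) + 8*m^3 - 24*m^2 - 122*m + 210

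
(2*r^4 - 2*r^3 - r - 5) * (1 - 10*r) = -20*r^5 + 22*r^4 - 2*r^3 + 10*r^2 + 49*r - 5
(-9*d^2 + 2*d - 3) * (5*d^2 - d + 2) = -45*d^4 + 19*d^3 - 35*d^2 + 7*d - 6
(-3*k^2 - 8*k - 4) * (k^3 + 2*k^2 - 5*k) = -3*k^5 - 14*k^4 - 5*k^3 + 32*k^2 + 20*k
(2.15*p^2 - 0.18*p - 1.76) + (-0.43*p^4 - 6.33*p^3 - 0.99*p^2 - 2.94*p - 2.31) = -0.43*p^4 - 6.33*p^3 + 1.16*p^2 - 3.12*p - 4.07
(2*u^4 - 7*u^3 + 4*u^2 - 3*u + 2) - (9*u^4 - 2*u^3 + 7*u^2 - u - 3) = -7*u^4 - 5*u^3 - 3*u^2 - 2*u + 5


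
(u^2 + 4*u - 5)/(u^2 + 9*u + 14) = (u^2 + 4*u - 5)/(u^2 + 9*u + 14)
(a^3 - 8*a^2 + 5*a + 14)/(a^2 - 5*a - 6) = (a^2 - 9*a + 14)/(a - 6)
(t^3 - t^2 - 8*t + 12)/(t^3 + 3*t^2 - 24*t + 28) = (t + 3)/(t + 7)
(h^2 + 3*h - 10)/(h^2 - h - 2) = (h + 5)/(h + 1)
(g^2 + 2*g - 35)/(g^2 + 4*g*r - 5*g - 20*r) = (g + 7)/(g + 4*r)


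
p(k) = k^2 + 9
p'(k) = 2*k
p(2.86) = 17.18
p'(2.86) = 5.72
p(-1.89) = 12.57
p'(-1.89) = -3.78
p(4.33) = 27.75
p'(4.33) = 8.66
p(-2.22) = 13.93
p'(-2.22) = -4.44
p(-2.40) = 14.76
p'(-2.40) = -4.80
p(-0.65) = 9.42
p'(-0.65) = -1.30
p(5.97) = 44.64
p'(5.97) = 11.94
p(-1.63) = 11.66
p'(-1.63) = -3.26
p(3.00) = 18.00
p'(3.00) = 6.00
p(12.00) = 153.00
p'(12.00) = 24.00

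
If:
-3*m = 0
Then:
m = 0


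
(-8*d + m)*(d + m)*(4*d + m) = -32*d^3 - 36*d^2*m - 3*d*m^2 + m^3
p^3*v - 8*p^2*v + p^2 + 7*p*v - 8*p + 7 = (p - 7)*(p - 1)*(p*v + 1)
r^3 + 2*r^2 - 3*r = r*(r - 1)*(r + 3)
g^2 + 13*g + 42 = (g + 6)*(g + 7)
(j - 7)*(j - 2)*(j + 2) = j^3 - 7*j^2 - 4*j + 28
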